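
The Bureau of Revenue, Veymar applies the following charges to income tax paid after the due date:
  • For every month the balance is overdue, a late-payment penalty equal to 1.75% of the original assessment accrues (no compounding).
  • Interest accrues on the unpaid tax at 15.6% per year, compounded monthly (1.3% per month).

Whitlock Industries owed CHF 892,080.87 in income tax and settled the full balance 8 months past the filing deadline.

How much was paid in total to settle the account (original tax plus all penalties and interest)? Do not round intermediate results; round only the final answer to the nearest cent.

CHF 1,114,081.49

Late-payment penalty = 1.75% × CHF 892,080.87 × 8 mo = CHF 124,891.32…
Interest: CHF 892,080.87 × ((1 + 0.013)^8 − 1) = CHF 892,080.87 × 0.1088571… = CHF 97,109.2938…
Total = CHF 892,080.87 + CHF 124,891.3218 + CHF 97,109.2938… = CHF 1,114,081.49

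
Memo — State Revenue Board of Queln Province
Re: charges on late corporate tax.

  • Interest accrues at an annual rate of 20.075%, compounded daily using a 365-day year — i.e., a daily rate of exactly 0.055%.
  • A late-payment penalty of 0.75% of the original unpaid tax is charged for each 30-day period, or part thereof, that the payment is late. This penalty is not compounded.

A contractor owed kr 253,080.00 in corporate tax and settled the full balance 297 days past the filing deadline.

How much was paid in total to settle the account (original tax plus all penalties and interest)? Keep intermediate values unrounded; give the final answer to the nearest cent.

kr 316,956.34

Penalty periods: ⌈297/30⌉ = 10; penalty = 10 × 0.75% × kr 253,080.00 = kr 18,981.00
Interest: kr 253,080.00 × ((1 + 0.00055)^297 − 1) = kr 253,080.00 × 0.17739585… = kr 44,895.3424…
Total = kr 253,080.00 + kr 18,981.0000 + kr 44,895.3424… = kr 316,956.34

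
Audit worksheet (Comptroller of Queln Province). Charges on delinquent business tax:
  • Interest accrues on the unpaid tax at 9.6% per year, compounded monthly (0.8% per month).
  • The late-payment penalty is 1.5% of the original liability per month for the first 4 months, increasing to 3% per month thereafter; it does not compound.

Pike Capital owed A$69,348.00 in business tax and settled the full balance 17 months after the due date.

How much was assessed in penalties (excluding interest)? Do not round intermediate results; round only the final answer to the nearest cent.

A$31,206.60

Penalty, months 1–4: 4 × 1.5% × A$69,348.00 = A$4,160.88
Penalty, months 5–17: 13 × 3% × A$69,348.00 = A$27,045.72
Total penalty = A$4,160.88 + A$27,045.72 = A$31,206.60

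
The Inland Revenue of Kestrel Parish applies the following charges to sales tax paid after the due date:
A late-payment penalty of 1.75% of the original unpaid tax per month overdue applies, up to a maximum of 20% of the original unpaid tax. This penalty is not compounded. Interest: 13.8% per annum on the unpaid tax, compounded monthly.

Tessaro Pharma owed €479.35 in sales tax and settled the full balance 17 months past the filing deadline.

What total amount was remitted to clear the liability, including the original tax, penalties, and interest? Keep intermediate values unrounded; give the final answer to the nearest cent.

Penalty (uncapped): 17 × 1.75% × €479.35 = €142.61…; cap = 20% × €479.35 = €95.87 → penalty = €95.87
Interest (13.8%/yr ÷ 12 = 1.15%/month): €479.35 × ((1 + 0.0115)^17 − 1) = €102.8508…
Total = €479.35 + €95.8700 + €102.8508… = €678.07

€678.07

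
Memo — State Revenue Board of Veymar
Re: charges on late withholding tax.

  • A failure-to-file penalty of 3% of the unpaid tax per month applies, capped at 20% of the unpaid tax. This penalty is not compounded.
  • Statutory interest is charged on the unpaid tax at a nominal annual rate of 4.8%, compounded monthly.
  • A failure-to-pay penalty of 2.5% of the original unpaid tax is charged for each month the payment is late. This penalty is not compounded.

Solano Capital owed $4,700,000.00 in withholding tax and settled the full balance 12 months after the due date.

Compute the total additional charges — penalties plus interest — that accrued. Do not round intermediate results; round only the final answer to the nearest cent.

Failure-to-file: 12 × 3% × $4,700,000.00 = $1,692,000.00, capped at 20% × $4,700,000.00 = $940,000.00
Failure-to-pay penalty: 12 × 2.5% × $4,700,000.00 = $1,410,000.00
Interest (4.8%/yr ÷ 12 = 0.4%/month): $4,700,000.00 × ((1 + 0.004)^12 − 1) = $230,629.9754…
Penalties + interest = $2,350,000.0000 + $230,629.9754… = $2,580,629.98

$2,580,629.98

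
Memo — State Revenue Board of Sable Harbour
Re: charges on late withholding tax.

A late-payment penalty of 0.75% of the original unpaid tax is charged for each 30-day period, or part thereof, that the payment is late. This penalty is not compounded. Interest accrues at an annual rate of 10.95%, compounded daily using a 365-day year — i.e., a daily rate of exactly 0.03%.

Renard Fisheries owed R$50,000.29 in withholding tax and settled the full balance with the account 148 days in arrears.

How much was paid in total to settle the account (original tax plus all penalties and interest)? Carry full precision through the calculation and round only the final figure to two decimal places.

Penalty periods: ⌈148/30⌉ = 5; penalty = 5 × 0.75% × R$50,000.29 = R$1,875.01…
Interest: R$50,000.29 × ((1 + 0.0003)^148 − 1) = R$50,000.29 × 0.04539347… = R$2,269.6867…
Total = R$50,000.29 + R$1,875.0109… + R$2,269.6867… = R$54,144.99

R$54,144.99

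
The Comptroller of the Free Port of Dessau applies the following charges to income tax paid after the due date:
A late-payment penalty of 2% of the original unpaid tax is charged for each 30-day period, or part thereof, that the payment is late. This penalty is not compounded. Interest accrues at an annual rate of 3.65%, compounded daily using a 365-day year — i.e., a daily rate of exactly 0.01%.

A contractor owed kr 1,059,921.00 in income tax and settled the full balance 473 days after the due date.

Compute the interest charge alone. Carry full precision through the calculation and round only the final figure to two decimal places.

Interest: kr 1,059,921.00 × ((1 + 0.0001)^473 − 1) = kr 1,059,921.00 × 0.04843401… = kr 51,336.2280…

kr 51,336.23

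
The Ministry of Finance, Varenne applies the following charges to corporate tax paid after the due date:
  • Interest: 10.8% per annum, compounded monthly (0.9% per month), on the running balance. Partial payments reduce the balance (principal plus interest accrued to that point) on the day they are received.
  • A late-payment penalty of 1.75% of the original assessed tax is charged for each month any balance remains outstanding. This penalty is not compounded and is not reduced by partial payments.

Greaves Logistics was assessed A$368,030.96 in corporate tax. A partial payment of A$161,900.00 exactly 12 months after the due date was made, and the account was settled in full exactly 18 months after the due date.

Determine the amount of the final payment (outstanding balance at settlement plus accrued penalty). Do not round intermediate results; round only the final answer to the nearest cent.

A$377,527.56

Balance at month 12: A$368,030.9600 × (1 + 0.009)^12 = A$409,806.0346…
After A$161,900.00 payment: A$409,806.0346… − A$161,900.00 = A$247,906.0346…
Balance at month 18: A$247,906.0346… × (1 + 0.009)^6 = A$261,597.8053…
Penalty: 18 × 1.75% × A$368,030.96 = A$115,929.75…
Final settlement = outstanding balance + penalty = A$261,597.8053… + A$115,929.75… = A$377,527.56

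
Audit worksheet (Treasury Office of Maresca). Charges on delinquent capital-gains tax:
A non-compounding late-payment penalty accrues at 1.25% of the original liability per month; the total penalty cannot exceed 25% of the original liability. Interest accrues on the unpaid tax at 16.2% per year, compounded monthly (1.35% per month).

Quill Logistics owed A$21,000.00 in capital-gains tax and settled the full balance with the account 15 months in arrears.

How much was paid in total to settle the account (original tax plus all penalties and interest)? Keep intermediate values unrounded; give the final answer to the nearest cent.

A$29,616.35

Penalty: 15 × 1.25% × A$21,000.00 = A$3,937.50 (below the 25% cap of A$5,250.00)
Interest: A$21,000.00 × ((1 + 0.0135)^15 − 1) = A$21,000.00 × 0.2228024… = A$4,678.8512…
Total = A$21,000.00 + A$3,937.5000 + A$4,678.8512… = A$29,616.35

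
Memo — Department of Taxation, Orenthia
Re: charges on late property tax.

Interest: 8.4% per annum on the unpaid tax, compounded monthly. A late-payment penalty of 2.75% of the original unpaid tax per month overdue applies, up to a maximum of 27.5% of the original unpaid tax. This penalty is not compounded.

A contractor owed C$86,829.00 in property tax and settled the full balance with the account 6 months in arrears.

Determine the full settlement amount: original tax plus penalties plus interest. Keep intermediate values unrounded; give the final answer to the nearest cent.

C$104,867.02

Penalty: 6 × 2.75% × C$86,829.00 = C$14,326.79… (below the 27.5% cap of C$23,877.98…)
Interest (8.4%/yr ÷ 12 = 0.7%/month): C$86,829.00 × ((1 + 0.007)^6 − 1) = C$3,711.2361…
Total = C$86,829.00 + C$14,326.7850 + C$3,711.2361… = C$104,867.02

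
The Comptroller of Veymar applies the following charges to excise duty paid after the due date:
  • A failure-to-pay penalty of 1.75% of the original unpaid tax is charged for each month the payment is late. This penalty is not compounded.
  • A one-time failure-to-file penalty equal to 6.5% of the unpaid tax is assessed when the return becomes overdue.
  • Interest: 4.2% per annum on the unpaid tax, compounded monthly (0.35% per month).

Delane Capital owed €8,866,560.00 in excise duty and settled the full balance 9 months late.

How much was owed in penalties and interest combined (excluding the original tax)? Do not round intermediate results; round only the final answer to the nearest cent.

€2,256,048.49

Failure-to-file penalty: 6.5% × €8,866,560.00 = €576,326.40
Failure-to-pay penalty = 1.75% × €8,866,560.00 × 9 mo = €1,396,483.20
Interest: €8,866,560.00 × ((1 + 0.0035)^9 − 1) = €8,866,560.00 × 0.0319446… = €283,238.8941…
Penalties + interest = €1,972,809.6000 + €283,238.8941… = €2,256,048.49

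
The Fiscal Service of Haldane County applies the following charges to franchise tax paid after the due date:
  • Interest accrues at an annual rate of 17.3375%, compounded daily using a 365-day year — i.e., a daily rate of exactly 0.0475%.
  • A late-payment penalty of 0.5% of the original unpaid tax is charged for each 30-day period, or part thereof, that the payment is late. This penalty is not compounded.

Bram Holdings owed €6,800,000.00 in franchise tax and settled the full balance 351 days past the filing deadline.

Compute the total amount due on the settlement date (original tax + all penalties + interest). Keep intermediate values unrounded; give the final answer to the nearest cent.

€8,441,401.42

Penalty periods: ⌈351/30⌉ = 12; penalty = 12 × 0.5% × €6,800,000.00 = €408,000.00
Interest: €6,800,000.00 × ((1 + 0.000475)^351 − 1) = €6,800,000.00 × 0.18138256… = €1,233,401.4218…
Total = €6,800,000.00 + €408,000.0000 + €1,233,401.4218… = €8,441,401.42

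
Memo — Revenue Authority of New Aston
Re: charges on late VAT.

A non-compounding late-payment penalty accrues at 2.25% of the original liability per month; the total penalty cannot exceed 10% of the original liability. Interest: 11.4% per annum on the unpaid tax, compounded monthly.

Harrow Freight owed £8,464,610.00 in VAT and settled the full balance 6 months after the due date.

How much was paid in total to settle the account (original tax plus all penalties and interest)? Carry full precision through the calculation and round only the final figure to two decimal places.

£9,805,158.92

Penalty (uncapped): 6 × 2.25% × £8,464,610.00 = £1,142,722.35; cap = 10% × £8,464,610.00 = £846,461.00 → penalty = £846,461.00
Interest (11.4%/yr ÷ 12 = 0.95%/month): £8,464,610.00 × ((1 + 0.0095)^6 − 1) = £494,087.9208…
Total = £8,464,610.00 + £846,461.0000 + £494,087.9208… = £9,805,158.92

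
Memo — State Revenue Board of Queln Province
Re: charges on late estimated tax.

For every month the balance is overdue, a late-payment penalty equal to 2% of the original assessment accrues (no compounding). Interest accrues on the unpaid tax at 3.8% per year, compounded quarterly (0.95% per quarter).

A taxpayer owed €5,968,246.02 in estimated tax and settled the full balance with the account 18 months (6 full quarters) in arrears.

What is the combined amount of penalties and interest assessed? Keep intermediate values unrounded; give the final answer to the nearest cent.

€2,496,941.18

Late-payment penalty: 18 × 2% × €5,968,246.02 = €2,148,568.57…
Interest: €5,968,246.02 × ((1 + 0.0095)^6 − 1) = €5,968,246.02 × 0.0583710… = €348,372.6086…
Penalties + interest = €2,148,568.5672 + €348,372.6086… = €2,496,941.18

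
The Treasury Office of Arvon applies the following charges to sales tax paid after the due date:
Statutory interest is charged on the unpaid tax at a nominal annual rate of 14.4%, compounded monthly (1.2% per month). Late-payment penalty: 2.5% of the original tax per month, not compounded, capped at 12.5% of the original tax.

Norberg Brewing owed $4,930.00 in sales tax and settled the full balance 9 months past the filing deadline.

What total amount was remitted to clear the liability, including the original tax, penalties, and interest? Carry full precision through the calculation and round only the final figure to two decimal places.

$6,104.98

Penalty (uncapped): 9 × 2.5% × $4,930.00 = $1,109.25; cap = 12.5% × $4,930.00 = $616.25 → penalty = $616.25
Interest: $4,930.00 × ((1 + 0.012)^9 − 1) = $4,930.00 × 0.1133318… = $558.7258…
Total = $4,930.00 + $616.2500 + $558.7258… = $6,104.98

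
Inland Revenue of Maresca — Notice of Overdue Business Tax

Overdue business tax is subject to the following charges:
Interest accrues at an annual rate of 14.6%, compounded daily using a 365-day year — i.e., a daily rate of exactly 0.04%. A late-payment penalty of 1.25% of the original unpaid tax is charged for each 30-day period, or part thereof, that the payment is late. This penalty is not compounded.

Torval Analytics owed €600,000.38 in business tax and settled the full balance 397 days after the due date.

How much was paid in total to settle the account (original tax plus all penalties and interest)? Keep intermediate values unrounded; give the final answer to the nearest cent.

Penalty periods: ⌈397/30⌉ = 14; penalty = 14 × 1.25% × €600,000.38 = €105,000.07…
Interest: €600,000.38 × ((1 + 0.0004)^397 − 1) = €600,000.38 × 0.17206629… = €103,239.8376…
Total = €600,000.38 + €105,000.0665 + €103,239.8376… = €808,240.28

€808,240.28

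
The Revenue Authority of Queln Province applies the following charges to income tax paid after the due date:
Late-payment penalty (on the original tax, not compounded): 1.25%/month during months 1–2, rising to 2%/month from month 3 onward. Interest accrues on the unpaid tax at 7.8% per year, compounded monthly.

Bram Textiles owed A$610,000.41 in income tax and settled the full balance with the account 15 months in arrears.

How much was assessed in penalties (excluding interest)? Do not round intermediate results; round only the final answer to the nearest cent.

Penalty, months 1–2: 2 × 1.25% × A$610,000.41 = A$15,250.01…
Penalty, months 3–15: 13 × 2% × A$610,000.41 = A$158,600.11…
Total penalty = A$15,250.01… + A$158,600.11… = A$173,850.12

A$173,850.12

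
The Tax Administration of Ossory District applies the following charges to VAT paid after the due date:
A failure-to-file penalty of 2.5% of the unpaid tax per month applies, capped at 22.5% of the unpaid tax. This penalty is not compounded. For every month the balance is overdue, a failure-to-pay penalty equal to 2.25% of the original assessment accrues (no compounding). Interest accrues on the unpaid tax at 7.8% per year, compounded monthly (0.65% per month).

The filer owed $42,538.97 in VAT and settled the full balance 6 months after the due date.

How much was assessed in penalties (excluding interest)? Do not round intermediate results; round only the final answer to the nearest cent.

$12,123.61

Failure-to-file: 6 × 2.5% × $42,538.97 = $6,380.85… (under the 22.5% cap)
Failure-to-pay penalty = 2.25% × $42,538.97 × 6 mo = $5,742.76…
Total penalty = $6,380.85… + $5,742.76… = $12,123.61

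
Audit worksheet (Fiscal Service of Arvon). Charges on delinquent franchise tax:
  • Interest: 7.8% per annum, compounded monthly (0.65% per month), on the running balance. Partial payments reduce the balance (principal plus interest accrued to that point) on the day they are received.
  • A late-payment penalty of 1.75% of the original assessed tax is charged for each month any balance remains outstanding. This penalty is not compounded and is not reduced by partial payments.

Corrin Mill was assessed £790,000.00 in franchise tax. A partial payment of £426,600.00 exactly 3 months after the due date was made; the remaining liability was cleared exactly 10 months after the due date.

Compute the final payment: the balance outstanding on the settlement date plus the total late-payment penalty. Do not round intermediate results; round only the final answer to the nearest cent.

£534,735.39

Balance at month 3: £790,000.0000 × (1 + 0.0065)^3 = £805,505.3495…
After £426,600.00 payment: £805,505.3495… − £426,600.00 = £378,905.3495…
Balance at month 10: £378,905.3495… × (1 + 0.0065)^7 = £396,485.3924…
Penalty: 10 × 1.75% × £790,000.00 = £138,250.00
Final settlement = outstanding balance + penalty = £396,485.3924… + £138,250.00 = £534,735.39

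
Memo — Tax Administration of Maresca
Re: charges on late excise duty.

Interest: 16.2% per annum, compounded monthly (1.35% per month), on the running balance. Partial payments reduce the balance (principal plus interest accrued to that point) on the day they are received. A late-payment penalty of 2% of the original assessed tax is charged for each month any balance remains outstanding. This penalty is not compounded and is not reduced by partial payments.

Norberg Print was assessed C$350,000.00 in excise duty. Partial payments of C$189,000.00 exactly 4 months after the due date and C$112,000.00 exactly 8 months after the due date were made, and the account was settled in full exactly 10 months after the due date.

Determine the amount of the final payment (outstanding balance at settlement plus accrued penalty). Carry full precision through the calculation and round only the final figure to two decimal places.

C$150,346.77

Balance at month 4: C$350,000.0000 × (1 + 0.0135)^4 = C$369,286.1812…
After C$189,000.00 payment: C$369,286.1812… − C$189,000.00 = C$180,286.1812…
Balance at month 8: C$180,286.1812… × (1 + 0.0135)^4 = C$190,220.5581…
After C$112,000.00 payment: C$190,220.5581… − C$112,000.00 = C$78,220.5581…
Balance at month 10: C$78,220.5581… × (1 + 0.0135)^2 = C$80,346.7689…
Penalty: 10 × 2% × C$350,000.00 = C$70,000.00
Final settlement = outstanding balance + penalty = C$80,346.7689… + C$70,000.00 = C$150,346.77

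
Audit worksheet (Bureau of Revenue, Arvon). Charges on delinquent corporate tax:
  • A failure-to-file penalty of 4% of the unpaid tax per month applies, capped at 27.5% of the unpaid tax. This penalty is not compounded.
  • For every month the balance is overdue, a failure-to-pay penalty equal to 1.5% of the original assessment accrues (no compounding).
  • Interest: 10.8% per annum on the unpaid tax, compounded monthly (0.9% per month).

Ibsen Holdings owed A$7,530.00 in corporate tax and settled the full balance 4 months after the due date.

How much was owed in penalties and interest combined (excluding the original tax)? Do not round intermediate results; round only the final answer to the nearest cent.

Failure-to-file: 4 × 4% × A$7,530.00 = A$1,204.80 (under the 27.5% cap)
Failure-to-pay penalty: 4 × 1.5% × A$7,530.00 = A$451.80
Interest: A$7,530.00 × ((1 + 0.009)^4 − 1) = A$7,530.00 × 0.0364889… = A$274.7616…
Penalties + interest = A$1,656.6000 + A$274.7616… = A$1,931.36

A$1,931.36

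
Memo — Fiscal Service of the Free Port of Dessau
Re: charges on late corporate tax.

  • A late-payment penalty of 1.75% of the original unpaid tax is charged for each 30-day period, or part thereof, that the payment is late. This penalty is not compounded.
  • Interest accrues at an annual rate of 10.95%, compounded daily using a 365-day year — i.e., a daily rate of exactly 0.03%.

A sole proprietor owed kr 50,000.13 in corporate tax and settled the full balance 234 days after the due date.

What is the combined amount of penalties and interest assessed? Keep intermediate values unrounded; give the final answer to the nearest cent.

Penalty periods: ⌈234/30⌉ = 8; penalty = 8 × 1.75% × kr 50,000.13 = kr 7,000.02…
Interest: kr 50,000.13 × ((1 + 0.0003)^234 − 1) = kr 50,000.13 × 0.07271141… = kr 3,635.5800…
Penalties + interest = kr 7,000.0182 + kr 3,635.5800… = kr 10,635.60

kr 10,635.60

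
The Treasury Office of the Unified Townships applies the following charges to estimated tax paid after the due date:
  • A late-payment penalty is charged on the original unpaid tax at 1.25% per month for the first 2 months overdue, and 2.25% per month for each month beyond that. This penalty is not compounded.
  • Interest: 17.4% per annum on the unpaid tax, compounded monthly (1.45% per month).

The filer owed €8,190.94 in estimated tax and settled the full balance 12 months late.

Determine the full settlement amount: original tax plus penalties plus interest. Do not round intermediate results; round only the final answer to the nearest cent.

Penalty, months 1–2: 2 × 1.25% × €8,190.94 = €204.77…
Penalty, months 3–12: 10 × 2.25% × €8,190.94 = €1,842.96…
Interest: €8,190.94 × ((1 + 0.0145)^12 − 1) = €8,190.94 × 0.1885696… = €1,544.5622…
Total = €8,190.94 + €2,047.7350 + €1,544.5622… = €11,783.24

€11,783.24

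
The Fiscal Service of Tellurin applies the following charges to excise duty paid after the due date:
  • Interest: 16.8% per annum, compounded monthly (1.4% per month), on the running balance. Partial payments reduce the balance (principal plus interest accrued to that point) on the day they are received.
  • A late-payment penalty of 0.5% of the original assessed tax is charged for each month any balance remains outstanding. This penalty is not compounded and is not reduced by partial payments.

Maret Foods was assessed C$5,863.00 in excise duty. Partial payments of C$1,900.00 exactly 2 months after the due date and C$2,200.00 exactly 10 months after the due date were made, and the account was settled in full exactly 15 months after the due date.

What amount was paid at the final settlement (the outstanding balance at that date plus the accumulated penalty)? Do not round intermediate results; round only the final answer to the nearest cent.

Balance at month 2: C$5,863.0000 × (1 + 0.014)^2 = C$6,028.3131…
After C$1,900.00 payment: C$6,028.3131… − C$1,900.00 = C$4,128.3131…
Balance at month 10: C$4,128.3131… × (1 + 0.014)^8 = C$4,613.9860…
After C$2,200.00 payment: C$4,613.9860… − C$2,200.00 = C$2,413.9860…
Balance at month 15: C$2,413.9860… × (1 + 0.014)^5 = C$2,587.7631…
Penalty: 15 × 0.5% × C$5,863.00 = C$439.73…
Final settlement = outstanding balance + penalty = C$2,587.7631… + C$439.73… = C$3,027.49

C$3,027.49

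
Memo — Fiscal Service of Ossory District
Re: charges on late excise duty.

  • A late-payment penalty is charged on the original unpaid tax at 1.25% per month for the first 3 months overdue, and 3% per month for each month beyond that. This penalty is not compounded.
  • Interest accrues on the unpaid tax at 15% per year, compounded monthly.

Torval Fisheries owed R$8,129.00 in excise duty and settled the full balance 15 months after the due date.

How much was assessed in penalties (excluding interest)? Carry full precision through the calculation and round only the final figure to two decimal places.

Penalty, months 1–3: 3 × 1.25% × R$8,129.00 = R$304.84…
Penalty, months 4–15: 12 × 3% × R$8,129.00 = R$2,926.44
Total penalty = R$304.84… + R$2,926.44 = R$3,231.28

R$3,231.28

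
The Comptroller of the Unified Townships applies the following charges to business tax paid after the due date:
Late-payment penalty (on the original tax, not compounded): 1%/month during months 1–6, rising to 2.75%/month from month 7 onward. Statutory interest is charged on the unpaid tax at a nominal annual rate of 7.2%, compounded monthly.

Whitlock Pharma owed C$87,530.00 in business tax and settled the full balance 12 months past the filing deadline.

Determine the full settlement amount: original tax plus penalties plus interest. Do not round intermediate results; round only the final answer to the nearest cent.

Penalty, months 1–6: 6 × 1% × C$87,530.00 = C$5,251.80
Penalty, months 7–12: 6 × 2.75% × C$87,530.00 = C$14,442.45
Interest (7.2%/yr ÷ 12 = 0.6%/month): C$87,530.00 × ((1 + 0.006)^12 − 1) = C$6,514.3474…
Total = C$87,530.00 + C$19,694.2500 + C$6,514.3474… = C$113,738.60

C$113,738.60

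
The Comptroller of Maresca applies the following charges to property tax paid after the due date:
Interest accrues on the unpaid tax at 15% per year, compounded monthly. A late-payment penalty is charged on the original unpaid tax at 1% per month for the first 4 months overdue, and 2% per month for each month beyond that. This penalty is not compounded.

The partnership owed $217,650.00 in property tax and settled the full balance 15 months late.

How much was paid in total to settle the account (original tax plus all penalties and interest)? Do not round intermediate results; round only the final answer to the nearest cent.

Penalty, months 1–4: 4 × 1% × $217,650.00 = $8,706.00
Penalty, months 5–15: 11 × 2% × $217,650.00 = $47,883.00
Interest (15%/yr ÷ 12 = 1.25%/month): $217,650.00 × ((1 + 0.0125)^15 − 1) = $44,581.0717…
Total = $217,650.00 + $56,589.0000 + $44,581.0717… = $318,820.07

$318,820.07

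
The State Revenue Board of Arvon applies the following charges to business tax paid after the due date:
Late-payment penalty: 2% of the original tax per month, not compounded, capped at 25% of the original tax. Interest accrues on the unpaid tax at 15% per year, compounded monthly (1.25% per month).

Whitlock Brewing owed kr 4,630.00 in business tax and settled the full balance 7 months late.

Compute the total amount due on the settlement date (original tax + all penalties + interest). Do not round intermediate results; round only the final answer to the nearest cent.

Penalty: 7 × 2% × kr 4,630.00 = kr 648.20 (below the 25% cap of kr 1,157.50)
Interest: kr 4,630.00 × ((1 + 0.0125)^7 − 1) = kr 4,630.00 × 0.0908505… = kr 420.6377…
Total = kr 4,630.00 + kr 648.2000 + kr 420.6377… = kr 5,698.84

kr 5,698.84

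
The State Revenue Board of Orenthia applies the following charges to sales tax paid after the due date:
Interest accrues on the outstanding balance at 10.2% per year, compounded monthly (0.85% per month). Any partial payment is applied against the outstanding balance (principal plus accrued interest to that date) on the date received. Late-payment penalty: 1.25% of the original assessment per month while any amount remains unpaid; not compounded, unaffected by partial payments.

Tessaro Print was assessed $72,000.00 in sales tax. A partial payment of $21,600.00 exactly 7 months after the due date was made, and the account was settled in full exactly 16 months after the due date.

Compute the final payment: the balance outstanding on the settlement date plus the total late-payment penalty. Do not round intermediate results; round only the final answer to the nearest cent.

Balance at month 7: $72,000.0000 × (1 + 0.0085)^7 = $76,394.8028…
After $21,600.00 payment: $76,394.8028… − $21,600.00 = $54,794.8028…
Balance at month 16: $54,794.8028… × (1 + 0.0085)^9 = $59,131.9895…
Penalty: 16 × 1.25% × $72,000.00 = $14,400.00
Final settlement = outstanding balance + penalty = $59,131.9895… + $14,400.00 = $73,531.99

$73,531.99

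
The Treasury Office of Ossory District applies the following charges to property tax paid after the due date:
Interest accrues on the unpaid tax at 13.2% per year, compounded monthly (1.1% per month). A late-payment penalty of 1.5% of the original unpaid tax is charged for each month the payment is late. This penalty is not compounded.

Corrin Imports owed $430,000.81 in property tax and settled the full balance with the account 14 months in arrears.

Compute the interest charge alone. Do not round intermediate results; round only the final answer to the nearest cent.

Interest: $430,000.81 × ((1 + 0.011)^14 − 1) = $430,000.81 × 0.1655105… = $71,169.6351…

$71,169.64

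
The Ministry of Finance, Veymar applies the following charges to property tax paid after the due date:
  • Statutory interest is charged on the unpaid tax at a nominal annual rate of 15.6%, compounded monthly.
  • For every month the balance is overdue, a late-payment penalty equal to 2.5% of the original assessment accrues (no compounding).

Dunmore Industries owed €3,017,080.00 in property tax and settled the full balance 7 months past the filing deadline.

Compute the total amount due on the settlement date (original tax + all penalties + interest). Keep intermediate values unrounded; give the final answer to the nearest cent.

€3,830,565.93

Late-payment penalty = 2.5% × €3,017,080.00 × 7 mo = €527,989.00
Interest (15.6%/yr ÷ 12 = 1.3%/month): €3,017,080.00 × ((1 + 0.013)^7 − 1) = €285,496.9349…
Total = €3,017,080.00 + €527,989.0000 + €285,496.9349… = €3,830,565.93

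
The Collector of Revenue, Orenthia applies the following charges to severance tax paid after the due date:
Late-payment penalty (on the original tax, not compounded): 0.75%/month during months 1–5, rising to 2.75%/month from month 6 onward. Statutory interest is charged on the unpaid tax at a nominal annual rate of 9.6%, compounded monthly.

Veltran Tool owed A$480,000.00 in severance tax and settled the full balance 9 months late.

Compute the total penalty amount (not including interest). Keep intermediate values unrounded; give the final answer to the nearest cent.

Penalty, months 1–5: 5 × 0.75% × A$480,000.00 = A$18,000.00
Penalty, months 6–9: 4 × 2.75% × A$480,000.00 = A$52,800.00
Total penalty = A$18,000.00 + A$52,800.00 = A$70,800.00

A$70,800.00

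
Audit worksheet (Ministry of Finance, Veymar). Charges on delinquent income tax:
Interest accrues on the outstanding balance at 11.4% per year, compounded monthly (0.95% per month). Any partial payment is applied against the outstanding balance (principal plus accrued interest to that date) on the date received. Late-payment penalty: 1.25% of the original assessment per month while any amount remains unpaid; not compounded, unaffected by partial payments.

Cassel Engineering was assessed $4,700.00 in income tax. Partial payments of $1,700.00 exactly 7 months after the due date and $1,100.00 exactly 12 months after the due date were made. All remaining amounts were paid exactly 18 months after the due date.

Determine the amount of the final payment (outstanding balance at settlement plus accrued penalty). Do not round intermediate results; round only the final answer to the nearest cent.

Balance at month 7: $4,700.0000 × (1 + 0.0095)^7 = $5,021.6001…
After $1,700.00 payment: $5,021.6001… − $1,700.00 = $3,321.6001…
Balance at month 12: $3,321.6001… × (1 + 0.0095)^5 = $3,482.4024…
After $1,100.00 payment: $3,482.4024… − $1,100.00 = $2,382.4024…
Balance at month 18: $2,382.4024… × (1 + 0.0095)^6 = $2,521.4657…
Penalty: 18 × 1.25% × $4,700.00 = $1,057.50
Final settlement = outstanding balance + penalty = $2,521.4657… + $1,057.50 = $3,578.97

$3,578.97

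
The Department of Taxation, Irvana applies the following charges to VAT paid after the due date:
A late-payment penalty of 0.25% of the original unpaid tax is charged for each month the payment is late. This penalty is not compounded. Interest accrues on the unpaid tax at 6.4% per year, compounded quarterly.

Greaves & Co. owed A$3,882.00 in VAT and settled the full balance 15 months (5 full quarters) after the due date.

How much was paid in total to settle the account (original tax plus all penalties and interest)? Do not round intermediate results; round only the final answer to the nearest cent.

A$4,348.23

Late-payment penalty = 0.25% × A$3,882.00 × 15 mo = A$145.58…
Interest (6.4%/yr ÷ 4 = 1.6%/quarter): A$3,882.00 × ((1 + 0.016)^5 − 1) = A$320.6582…
Total = A$3,882.00 + A$145.5750 + A$320.6582… = A$4,348.23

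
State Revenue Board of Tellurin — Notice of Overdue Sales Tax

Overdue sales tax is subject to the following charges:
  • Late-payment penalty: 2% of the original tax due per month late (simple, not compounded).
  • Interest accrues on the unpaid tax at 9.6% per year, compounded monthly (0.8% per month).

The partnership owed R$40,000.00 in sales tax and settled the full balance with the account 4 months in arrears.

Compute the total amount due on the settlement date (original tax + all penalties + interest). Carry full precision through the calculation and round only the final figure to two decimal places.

Late-payment penalty = 2% × R$40,000.00 × 4 mo = R$3,200.00
Interest: R$40,000.00 × ((1 + 0.008)^4 − 1) = R$40,000.00 × 0.0323861… = R$1,295.4421…
Total = R$40,000.00 + R$3,200.0000 + R$1,295.4421… = R$44,495.44

R$44,495.44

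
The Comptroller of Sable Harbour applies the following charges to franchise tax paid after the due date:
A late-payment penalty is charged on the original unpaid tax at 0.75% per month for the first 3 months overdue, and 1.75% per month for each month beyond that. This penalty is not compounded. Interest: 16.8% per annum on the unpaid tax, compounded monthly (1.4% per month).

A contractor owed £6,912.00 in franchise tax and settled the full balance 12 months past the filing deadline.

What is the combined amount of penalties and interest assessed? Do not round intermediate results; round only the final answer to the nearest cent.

Penalty, months 1–3: 3 × 0.75% × £6,912.00 = £155.52
Penalty, months 4–12: 9 × 1.75% × £6,912.00 = £1,088.64
Interest: £6,912.00 × ((1 + 0.014)^12 − 1) = £6,912.00 × 0.1815591… = £1,254.9367…
Penalties + interest = £1,244.1600 + £1,254.9367… = £2,499.10

£2,499.10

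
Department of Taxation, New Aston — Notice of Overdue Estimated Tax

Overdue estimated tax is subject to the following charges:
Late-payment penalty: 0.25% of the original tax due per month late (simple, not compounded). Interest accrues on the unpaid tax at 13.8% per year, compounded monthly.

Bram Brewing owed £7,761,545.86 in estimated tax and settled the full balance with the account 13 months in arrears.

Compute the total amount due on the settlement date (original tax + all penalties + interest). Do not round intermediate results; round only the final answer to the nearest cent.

Late-payment penalty: 13 × 0.25% × £7,761,545.86 = £252,250.24…
Interest (13.8%/yr ÷ 12 = 1.15%/month): £7,761,545.86 × ((1 + 0.0115)^13 − 1) = £1,243,890.4755…
Total = £7,761,545.86 + £252,250.2405… + £1,243,890.4755… = £9,257,686.58

£9,257,686.58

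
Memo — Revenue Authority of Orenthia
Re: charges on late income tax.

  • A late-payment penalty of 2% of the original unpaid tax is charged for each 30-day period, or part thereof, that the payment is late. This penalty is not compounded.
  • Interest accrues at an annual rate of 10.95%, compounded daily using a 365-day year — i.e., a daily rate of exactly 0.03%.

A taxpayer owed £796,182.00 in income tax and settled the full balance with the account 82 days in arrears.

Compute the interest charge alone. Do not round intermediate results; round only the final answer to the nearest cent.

£19,825.96

Interest: £796,182.00 × ((1 + 0.0003)^82 − 1) = £796,182.00 × 0.02490130… = £19,825.9631…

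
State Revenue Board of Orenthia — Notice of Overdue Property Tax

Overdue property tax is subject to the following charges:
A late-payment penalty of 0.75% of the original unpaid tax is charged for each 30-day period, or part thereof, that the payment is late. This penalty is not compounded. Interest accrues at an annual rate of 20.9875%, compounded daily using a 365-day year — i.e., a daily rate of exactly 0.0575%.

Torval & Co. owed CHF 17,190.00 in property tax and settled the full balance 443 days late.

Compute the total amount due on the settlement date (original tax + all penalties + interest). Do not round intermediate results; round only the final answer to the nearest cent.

Penalty periods: ⌈443/30⌉ = 15; penalty = 15 × 0.75% × CHF 17,190.00 = CHF 1,933.88…
Interest: CHF 17,190.00 × ((1 + 0.000575)^443 − 1) = CHF 17,190.00 × 0.29001235… = CHF 4,985.3124…
Total = CHF 17,190.00 + CHF 1,933.8750 + CHF 4,985.3124… = CHF 24,109.19

CHF 24,109.19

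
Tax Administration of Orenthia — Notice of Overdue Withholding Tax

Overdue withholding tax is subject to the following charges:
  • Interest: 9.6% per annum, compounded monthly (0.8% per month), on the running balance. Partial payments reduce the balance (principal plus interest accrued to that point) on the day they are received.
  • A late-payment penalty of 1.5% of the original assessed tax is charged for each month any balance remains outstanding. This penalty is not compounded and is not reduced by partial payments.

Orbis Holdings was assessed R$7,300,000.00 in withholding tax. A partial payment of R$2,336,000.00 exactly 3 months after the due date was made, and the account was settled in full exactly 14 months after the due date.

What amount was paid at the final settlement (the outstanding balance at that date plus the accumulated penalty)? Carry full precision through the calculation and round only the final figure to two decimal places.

Balance at month 3: R$7,300,000.0000 × (1 + 0.008)^3 = R$7,476,605.3376
After R$2,336,000.00 payment: R$7,476,605.3376 − R$2,336,000.00 = R$5,140,605.3376
Balance at month 14: R$5,140,605.3376 × (1 + 0.008)^11 = R$5,611,514.8433…
Penalty: 14 × 1.5% × R$7,300,000.00 = R$1,533,000.00
Final settlement = outstanding balance + penalty = R$5,611,514.8433… + R$1,533,000.00 = R$7,144,514.84

R$7,144,514.84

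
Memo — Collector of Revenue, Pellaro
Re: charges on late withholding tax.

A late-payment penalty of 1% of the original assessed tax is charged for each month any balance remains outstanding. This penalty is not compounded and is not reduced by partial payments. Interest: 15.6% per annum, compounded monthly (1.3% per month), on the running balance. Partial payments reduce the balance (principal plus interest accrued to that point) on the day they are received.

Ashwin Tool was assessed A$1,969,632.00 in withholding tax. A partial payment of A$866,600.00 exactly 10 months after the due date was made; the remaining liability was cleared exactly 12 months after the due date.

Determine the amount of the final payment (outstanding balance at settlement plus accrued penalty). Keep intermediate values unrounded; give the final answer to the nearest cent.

A$1,646,922.09

Balance at month 10: A$1,969,632.0000 × (1 + 0.013)^10 = A$2,241,194.4849…
After A$866,600.00 payment: A$2,241,194.4849… − A$866,600.00 = A$1,374,594.4849…
Balance at month 12: A$1,374,594.4849… × (1 + 0.013)^2 = A$1,410,566.2480…
Penalty: 12 × 1% × A$1,969,632.00 = A$236,355.84
Final settlement = outstanding balance + penalty = A$1,410,566.2480… + A$236,355.84 = A$1,646,922.09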